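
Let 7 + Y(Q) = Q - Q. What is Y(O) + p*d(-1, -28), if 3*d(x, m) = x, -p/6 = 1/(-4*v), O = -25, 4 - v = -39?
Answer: -603/86 ≈ -7.0116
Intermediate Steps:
v = 43 (v = 4 - 1*(-39) = 4 + 39 = 43)
p = 3/86 (p = -6/((-4*43)) = -6/(-172) = -6*(-1/172) = 3/86 ≈ 0.034884)
d(x, m) = x/3
Y(Q) = -7 (Y(Q) = -7 + (Q - Q) = -7 + 0 = -7)
Y(O) + p*d(-1, -28) = -7 + 3*((⅓)*(-1))/86 = -7 + (3/86)*(-⅓) = -7 - 1/86 = -603/86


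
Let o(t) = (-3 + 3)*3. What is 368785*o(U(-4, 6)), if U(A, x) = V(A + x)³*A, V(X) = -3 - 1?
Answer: 0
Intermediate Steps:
V(X) = -4
U(A, x) = -64*A (U(A, x) = (-4)³*A = -64*A)
o(t) = 0 (o(t) = 0*3 = 0)
368785*o(U(-4, 6)) = 368785*0 = 0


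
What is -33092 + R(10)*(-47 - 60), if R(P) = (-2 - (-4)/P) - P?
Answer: -159254/5 ≈ -31851.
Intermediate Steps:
R(P) = -2 - P + 4/P (R(P) = (-2 + 4/P) - P = -2 - P + 4/P)
-33092 + R(10)*(-47 - 60) = -33092 + (-2 - 1*10 + 4/10)*(-47 - 60) = -33092 + (-2 - 10 + 4*(1/10))*(-107) = -33092 + (-2 - 10 + 2/5)*(-107) = -33092 - 58/5*(-107) = -33092 + 6206/5 = -159254/5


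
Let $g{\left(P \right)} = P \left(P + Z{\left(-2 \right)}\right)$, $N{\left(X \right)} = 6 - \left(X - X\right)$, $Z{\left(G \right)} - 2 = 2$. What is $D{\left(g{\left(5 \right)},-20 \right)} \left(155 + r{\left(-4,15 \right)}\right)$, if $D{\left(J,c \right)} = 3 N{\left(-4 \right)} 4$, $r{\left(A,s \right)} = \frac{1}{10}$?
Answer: $\frac{55836}{5} \approx 11167.0$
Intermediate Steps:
$Z{\left(G \right)} = 4$ ($Z{\left(G \right)} = 2 + 2 = 4$)
$r{\left(A,s \right)} = \frac{1}{10}$
$N{\left(X \right)} = 6$ ($N{\left(X \right)} = 6 - 0 = 6 + 0 = 6$)
$g{\left(P \right)} = P \left(4 + P\right)$ ($g{\left(P \right)} = P \left(P + 4\right) = P \left(4 + P\right)$)
$D{\left(J,c \right)} = 72$ ($D{\left(J,c \right)} = 3 \cdot 6 \cdot 4 = 18 \cdot 4 = 72$)
$D{\left(g{\left(5 \right)},-20 \right)} \left(155 + r{\left(-4,15 \right)}\right) = 72 \left(155 + \frac{1}{10}\right) = 72 \cdot \frac{1551}{10} = \frac{55836}{5}$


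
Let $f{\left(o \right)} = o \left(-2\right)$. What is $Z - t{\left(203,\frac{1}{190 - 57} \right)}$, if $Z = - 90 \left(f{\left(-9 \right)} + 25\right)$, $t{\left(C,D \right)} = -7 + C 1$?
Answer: $-4066$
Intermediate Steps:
$f{\left(o \right)} = - 2 o$
$t{\left(C,D \right)} = -7 + C$
$Z = -3870$ ($Z = - 90 \left(\left(-2\right) \left(-9\right) + 25\right) = - 90 \left(18 + 25\right) = \left(-90\right) 43 = -3870$)
$Z - t{\left(203,\frac{1}{190 - 57} \right)} = -3870 - \left(-7 + 203\right) = -3870 - 196 = -4066$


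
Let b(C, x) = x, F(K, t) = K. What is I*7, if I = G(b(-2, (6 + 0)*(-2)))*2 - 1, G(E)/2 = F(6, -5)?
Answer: 161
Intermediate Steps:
G(E) = 12 (G(E) = 2*6 = 12)
I = 23 (I = 12*2 - 1 = 24 - 1 = 23)
I*7 = 23*7 = 161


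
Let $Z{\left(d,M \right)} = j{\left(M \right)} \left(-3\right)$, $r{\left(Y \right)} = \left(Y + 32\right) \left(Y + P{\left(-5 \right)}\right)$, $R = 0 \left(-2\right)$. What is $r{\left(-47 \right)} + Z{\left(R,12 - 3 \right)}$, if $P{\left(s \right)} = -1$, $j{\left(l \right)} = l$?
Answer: $693$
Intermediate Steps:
$R = 0$
$r{\left(Y \right)} = \left(-1 + Y\right) \left(32 + Y\right)$ ($r{\left(Y \right)} = \left(Y + 32\right) \left(Y - 1\right) = \left(32 + Y\right) \left(-1 + Y\right) = \left(-1 + Y\right) \left(32 + Y\right)$)
$Z{\left(d,M \right)} = - 3 M$ ($Z{\left(d,M \right)} = M \left(-3\right) = - 3 M$)
$r{\left(-47 \right)} + Z{\left(R,12 - 3 \right)} = \left(-32 + \left(-47\right)^{2} + 31 \left(-47\right)\right) - 3 \left(12 - 3\right) = \left(-32 + 2209 - 1457\right) - 3 \left(12 - 3\right) = 720 - 27 = 693$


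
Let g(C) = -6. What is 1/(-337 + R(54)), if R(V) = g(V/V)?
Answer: -1/343 ≈ -0.0029155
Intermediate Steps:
R(V) = -6
1/(-337 + R(54)) = 1/(-337 - 6) = 1/(-343) = -1/343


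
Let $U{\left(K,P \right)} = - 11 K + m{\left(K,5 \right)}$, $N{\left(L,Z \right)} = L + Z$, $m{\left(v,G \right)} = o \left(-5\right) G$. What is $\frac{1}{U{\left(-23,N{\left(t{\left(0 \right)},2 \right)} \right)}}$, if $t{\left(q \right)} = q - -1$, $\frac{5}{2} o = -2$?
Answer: $\frac{1}{273} \approx 0.003663$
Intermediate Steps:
$o = - \frac{4}{5}$ ($o = \frac{2}{5} \left(-2\right) = - \frac{4}{5} \approx -0.8$)
$m{\left(v,G \right)} = 4 G$ ($m{\left(v,G \right)} = \left(- \frac{4}{5}\right) \left(-5\right) G = 4 G$)
$t{\left(q \right)} = 1 + q$ ($t{\left(q \right)} = q + 1 = 1 + q$)
$U{\left(K,P \right)} = 20 - 11 K$ ($U{\left(K,P \right)} = - 11 K + 4 \cdot 5 = - 11 K + 20 = 20 - 11 K$)
$\frac{1}{U{\left(-23,N{\left(t{\left(0 \right)},2 \right)} \right)}} = \frac{1}{20 - -253} = \frac{1}{20 + 253} = \frac{1}{273}$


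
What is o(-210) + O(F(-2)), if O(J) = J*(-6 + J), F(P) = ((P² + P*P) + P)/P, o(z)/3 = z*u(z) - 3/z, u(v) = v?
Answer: 9262893/70 ≈ 1.3233e+5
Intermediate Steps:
o(z) = -9/z + 3*z² (o(z) = 3*(z*z - 3/z) = 3*(z² - 3/z) = -9/z + 3*z²)
F(P) = (P + 2*P²)/P (F(P) = ((P² + P²) + P)/P = (2*P² + P)/P = (P + 2*P²)/P)
o(-210) + O(F(-2)) = 3*(-3 + (-210)³)/(-210) + (1 + 2*(-2))*(-6 + (1 + 2*(-2))) = 3*(-1/210)*(-3 - 9261000) + (1 - 4)*(-6 + (1 - 4)) = 3*(-1/210)*(-9261003) - 3*(-6 - 3) = 9261003/70 - 3*(-9) = 9261003/70 + 27 = 9262893/70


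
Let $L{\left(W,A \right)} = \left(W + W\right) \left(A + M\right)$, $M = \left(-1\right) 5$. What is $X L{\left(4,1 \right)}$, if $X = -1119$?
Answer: $35808$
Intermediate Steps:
$M = -5$
$L{\left(W,A \right)} = 2 W \left(-5 + A\right)$ ($L{\left(W,A \right)} = \left(W + W\right) \left(A - 5\right) = 2 W \left(-5 + A\right)$)
$X L{\left(4,1 \right)} = - 1119 \cdot 2 \cdot 4 \left(-5 + 1\right) = - 1119 \cdot 2 \cdot 4 \left(-4\right) = \left(-1119\right) \left(-32\right) = 35808$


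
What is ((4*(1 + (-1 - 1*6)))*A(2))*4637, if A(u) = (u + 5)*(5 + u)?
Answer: -5453112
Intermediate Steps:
A(u) = (5 + u)**2 (A(u) = (5 + u)*(5 + u) = (5 + u)**2)
((4*(1 + (-1 - 1*6)))*A(2))*4637 = ((4*(1 + (-1 - 1*6)))*(5 + 2)**2)*4637 = ((4*(1 + (-1 - 6)))*7**2)*4637 = ((4*(1 - 7))*49)*4637 = ((4*(-6))*49)*4637 = -24*49*4637 = -1176*4637 = -5453112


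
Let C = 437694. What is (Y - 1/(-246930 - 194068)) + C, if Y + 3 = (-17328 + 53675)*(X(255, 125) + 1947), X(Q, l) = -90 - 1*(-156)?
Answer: 32459305873597/440998 ≈ 7.3604e+7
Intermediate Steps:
X(Q, l) = 66 (X(Q, l) = -90 + 156 = 66)
Y = 73166508 (Y = -3 + (-17328 + 53675)*(66 + 1947) = -3 + 36347*2013 = -3 + 73166511 = 73166508)
(Y - 1/(-246930 - 194068)) + C = (73166508 - 1/(-246930 - 194068)) + 437694 = (73166508 - 1/(-440998)) + 437694 = (73166508 - 1*(-1/440998)) + 437694 = (73166508 + 1/440998) + 437694 = 32266283694985/440998 + 437694 = 32459305873597/440998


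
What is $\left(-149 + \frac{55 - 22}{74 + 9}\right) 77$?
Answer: $- \frac{949718}{83} \approx -11442.0$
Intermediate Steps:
$\left(-149 + \frac{55 - 22}{74 + 9}\right) 77 = \left(-149 + \frac{33}{83}\right) 77 = \left(- \frac{12334}{83}\right) 77 = - \frac{949718}{83}$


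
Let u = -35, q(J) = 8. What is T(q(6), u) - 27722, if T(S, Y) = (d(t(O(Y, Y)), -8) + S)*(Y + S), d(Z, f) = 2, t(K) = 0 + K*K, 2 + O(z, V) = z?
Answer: -27992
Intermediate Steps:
O(z, V) = -2 + z
t(K) = K² (t(K) = 0 + K² = K²)
T(S, Y) = (2 + S)*(S + Y) (T(S, Y) = (2 + S)*(Y + S) = (2 + S)*(S + Y))
T(q(6), u) - 27722 = (8² + 2*8 + 2*(-35) + 8*(-35)) - 27722 = (64 + 16 - 70 - 280) - 27722 = -270 - 27722 = -27992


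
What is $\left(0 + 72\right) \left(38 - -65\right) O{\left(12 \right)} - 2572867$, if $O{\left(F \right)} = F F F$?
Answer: $10241981$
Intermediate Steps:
$O{\left(F \right)} = F^{3}$ ($O{\left(F \right)} = F^{2} F = F^{3}$)
$\left(0 + 72\right) \left(38 - -65\right) O{\left(12 \right)} - 2572867 = \left(0 + 72\right) \left(38 - -65\right) 12^{3} - 2572867 = 72 \left(38 + 65\right) 1728 - 2572867 = 72 \cdot 103 \cdot 1728 - 2572867 = 7416 \cdot 1728 - 2572867 = 12814848 - 2572867 = 10241981$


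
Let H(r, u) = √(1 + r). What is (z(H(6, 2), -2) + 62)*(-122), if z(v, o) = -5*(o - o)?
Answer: -7564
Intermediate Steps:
z(v, o) = 0 (z(v, o) = -5*0 = 0)
(z(H(6, 2), -2) + 62)*(-122) = (0 + 62)*(-122) = 62*(-122) = -7564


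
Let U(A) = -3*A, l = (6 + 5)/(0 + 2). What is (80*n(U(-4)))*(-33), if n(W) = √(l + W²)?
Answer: -1320*√598 ≈ -32279.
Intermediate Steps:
l = 11/2 ≈ 5.5000
n(W) = √(11/2 + W²)
(80*n(U(-4)))*(-33) = (80*(√(22 + 4*(-3*(-4))²)/2))*(-33) = (80*(√(22 + 4*12²)/2))*(-33) = (80*(√(22 + 4*144)/2))*(-33) = (80*(√(22 + 576)/2))*(-33) = (80*(√598/2))*(-33) = (40*√598)*(-33) = -1320*√598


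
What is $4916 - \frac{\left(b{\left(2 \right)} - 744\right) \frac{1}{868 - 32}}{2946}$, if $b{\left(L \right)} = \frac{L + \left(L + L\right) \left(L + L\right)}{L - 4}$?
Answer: $\frac{4035800283}{820952} \approx 4916.0$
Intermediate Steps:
$b{\left(L \right)} = \frac{L + 4 L^{2}}{-4 + L}$ ($b{\left(L \right)} = \frac{L + 2 L 2 L}{-4 + L} = \frac{L + 4 L^{2}}{-4 + L}$)
$4916 - \frac{\left(b{\left(2 \right)} - 744\right) \frac{1}{868 - 32}}{2946} = 4916 - \frac{\left(\frac{2 \left(1 + 4 \cdot 2\right)}{-4 + 2} - 744\right) \frac{1}{868 - 32}}{2946} = 4916 - \frac{\frac{2 \left(1 + 8\right)}{-2} - 744}{868 - 32} \cdot \frac{1}{2946} = 4916 - \frac{2 \left(- \frac{1}{2}\right) 9 - 744}{868 - 32} \cdot \frac{1}{2946} = 4916 - \frac{-9 - 744}{836} \cdot \frac{1}{2946} = 4916 - \left(-753\right) \frac{1}{836} \cdot \frac{1}{2946} = 4916 - \left(- \frac{753}{836}\right) \frac{1}{2946} = 4916 - - \frac{251}{820952} = 4916 + \frac{251}{820952} = \frac{4035800283}{820952}$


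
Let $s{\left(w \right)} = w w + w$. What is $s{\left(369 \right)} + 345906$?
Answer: $482436$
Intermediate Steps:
$s{\left(w \right)} = w + w^{2}$ ($s{\left(w \right)} = w^{2} + w = w + w^{2}$)
$s{\left(369 \right)} + 345906 = 369 \left(1 + 369\right) + 345906 = 369 \cdot 370 + 345906 = 136530 + 345906 = 482436$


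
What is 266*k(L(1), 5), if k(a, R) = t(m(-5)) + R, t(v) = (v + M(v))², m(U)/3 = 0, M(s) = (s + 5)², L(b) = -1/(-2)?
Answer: 167580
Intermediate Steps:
L(b) = ½ (L(b) = -1*(-½) = ½)
M(s) = (5 + s)²
m(U) = 0 (m(U) = 3*0 = 0)
t(v) = (v + (5 + v)²)²
k(a, R) = 625 + R (k(a, R) = (0 + (5 + 0)²)² + R = (0 + 5²)² + R = (0 + 25)² + R = 25² + R = 625 + R)
266*k(L(1), 5) = 266*(625 + 5) = 266*630 = 167580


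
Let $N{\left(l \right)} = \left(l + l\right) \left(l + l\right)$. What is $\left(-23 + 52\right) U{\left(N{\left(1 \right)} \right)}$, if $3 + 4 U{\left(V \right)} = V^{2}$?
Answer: $\frac{377}{4} \approx 94.25$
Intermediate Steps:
$N{\left(l \right)} = 4 l^{2}$ ($N{\left(l \right)} = 2 l 2 l = 4 l^{2}$)
$U{\left(V \right)} = - \frac{3}{4} + \frac{V^{2}}{4}$
$\left(-23 + 52\right) U{\left(N{\left(1 \right)} \right)} = \left(-23 + 52\right) \left(- \frac{3}{4} + \frac{\left(4 \cdot 1^{2}\right)^{2}}{4}\right) = 29 \left(- \frac{3}{4} + \frac{\left(4 \cdot 1\right)^{2}}{4}\right) = 29 \left(- \frac{3}{4} + \frac{4^{2}}{4}\right) = 29 \left(- \frac{3}{4} + \frac{1}{4} \cdot 16\right) = 29 \left(- \frac{3}{4} + 4\right) = 29 \cdot \frac{13}{4} = \frac{377}{4}$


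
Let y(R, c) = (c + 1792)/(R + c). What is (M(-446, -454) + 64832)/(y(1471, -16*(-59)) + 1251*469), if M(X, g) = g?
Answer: 51824290/472309707 ≈ 0.10973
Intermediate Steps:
y(R, c) = (1792 + c)/(R + c)
(M(-446, -454) + 64832)/(y(1471, -16*(-59)) + 1251*469) = (-454 + 64832)/((1792 - 16*(-59))/(1471 - 16*(-59)) + 1251*469) = 64378/((1792 + 944)/(1471 + 944) + 586719) = 64378/(2736/2415 + 586719) = 64378/((1/2415)*2736 + 586719) = 64378/(912/805 + 586719) = 64378/(472309707/805) = 64378*(805/472309707) = 51824290/472309707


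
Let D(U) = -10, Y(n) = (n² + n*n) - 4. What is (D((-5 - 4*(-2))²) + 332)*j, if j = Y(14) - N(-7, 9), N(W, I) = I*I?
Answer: 98854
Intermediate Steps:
N(W, I) = I²
Y(n) = -4 + 2*n² (Y(n) = (n² + n²) - 4 = 2*n² - 4 = -4 + 2*n²)
j = 307 (j = (-4 + 2*14²) - 1*9² = (-4 + 2*196) - 1*81 = (-4 + 392) - 81 = 388 - 81 = 307)
(D((-5 - 4*(-2))²) + 332)*j = (-10 + 332)*307 = 322*307 = 98854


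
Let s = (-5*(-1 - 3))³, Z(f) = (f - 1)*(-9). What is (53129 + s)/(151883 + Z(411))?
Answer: 61129/148193 ≈ 0.41250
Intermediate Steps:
Z(f) = 9 - 9*f (Z(f) = (-1 + f)*(-9) = 9 - 9*f)
s = 8000 (s = (-5*(-4))³ = 20³ = 8000)
(53129 + s)/(151883 + Z(411)) = (53129 + 8000)/(151883 + (9 - 9*411)) = 61129/(151883 + (9 - 3699)) = 61129/(151883 - 3690) = 61129/148193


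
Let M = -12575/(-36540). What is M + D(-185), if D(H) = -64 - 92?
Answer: -1137533/7308 ≈ -155.66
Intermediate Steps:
D(H) = -156
M = 2515/7308 (M = -12575*(-1/36540) = 2515/7308 ≈ 0.34414)
M + D(-185) = 2515/7308 - 156 = -1137533/7308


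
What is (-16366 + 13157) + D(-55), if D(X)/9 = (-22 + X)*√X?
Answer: -3209 - 693*I*√55 ≈ -3209.0 - 5139.4*I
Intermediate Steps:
D(X) = 9*√X*(-22 + X) (D(X) = 9*((-22 + X)*√X) = 9*(√X*(-22 + X)) = 9*√X*(-22 + X))
(-16366 + 13157) + D(-55) = (-16366 + 13157) + 9*√(-55)*(-22 - 55) = -3209 + 9*(I*√55)*(-77) = -3209 - 693*I*√55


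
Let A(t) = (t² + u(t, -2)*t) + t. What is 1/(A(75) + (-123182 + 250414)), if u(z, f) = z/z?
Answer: 1/133007 ≈ 7.5184e-6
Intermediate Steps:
u(z, f) = 1
A(t) = t² + 2*t (A(t) = (t² + 1*t) + t = (t² + t) + t = (t + t²) + t = t² + 2*t)
1/(A(75) + (-123182 + 250414)) = 1/(75*(2 + 75) + (-123182 + 250414)) = 1/(75*77 + 127232) = 1/(5775 + 127232) = 1/133007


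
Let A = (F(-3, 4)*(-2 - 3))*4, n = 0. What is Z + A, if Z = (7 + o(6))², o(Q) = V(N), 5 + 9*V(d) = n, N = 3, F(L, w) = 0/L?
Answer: 3364/81 ≈ 41.531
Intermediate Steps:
F(L, w) = 0
V(d) = -5/9 (V(d) = -5/9 + (⅑)*0 = -5/9 + 0 = -5/9)
A = 0 (A = (0*(-2 - 3))*4 = (0*(-5))*4 = 0*4 = 0)
o(Q) = -5/9
Z = 3364/81 (Z = (7 - 5/9)² = (58/9)² = 3364/81 ≈ 41.531)
Z + A = 3364/81 + 0 = 3364/81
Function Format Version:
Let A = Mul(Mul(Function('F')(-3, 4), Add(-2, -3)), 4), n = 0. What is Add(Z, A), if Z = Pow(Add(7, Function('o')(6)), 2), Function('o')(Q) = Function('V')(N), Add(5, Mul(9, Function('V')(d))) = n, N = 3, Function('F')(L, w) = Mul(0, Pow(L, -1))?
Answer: Rational(3364, 81) ≈ 41.531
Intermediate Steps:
Function('F')(L, w) = 0
Function('V')(d) = Rational(-5, 9) (Function('V')(d) = Add(Rational(-5, 9), Mul(Rational(1, 9), 0)) = Add(Rational(-5, 9), 0) = Rational(-5, 9))
A = 0 (A = Mul(Mul(0, Add(-2, -3)), 4) = Mul(Mul(0, -5), 4) = Mul(0, 4) = 0)
Function('o')(Q) = Rational(-5, 9)
Z = Rational(3364, 81) (Z = Pow(Add(7, Rational(-5, 9)), 2) = Pow(Rational(58, 9), 2) = Rational(3364, 81) ≈ 41.531)
Add(Z, A) = Add(Rational(3364, 81), 0) = Rational(3364, 81)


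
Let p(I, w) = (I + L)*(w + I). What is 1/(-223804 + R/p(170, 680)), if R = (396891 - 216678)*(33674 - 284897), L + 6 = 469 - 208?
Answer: -361250/126122845499 ≈ -2.8643e-6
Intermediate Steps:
L = 255 (L = -6 + (469 - 208) = -6 + 261 = 255)
p(I, w) = (255 + I)*(I + w) (p(I, w) = (I + 255)*(w + I) = (255 + I)*(I + w))
R = -45273650499 (R = 180213*(-251223) = -45273650499)
1/(-223804 + R/p(170, 680)) = 1/(-223804 - 45273650499/(170**2 + 255*170 + 255*680 + 170*680)) = 1/(-223804 - 45273650499/(28900 + 43350 + 173400 + 115600)) = 1/(-223804 - 45273650499/361250) = 1/(-126122845499/361250) = -361250/126122845499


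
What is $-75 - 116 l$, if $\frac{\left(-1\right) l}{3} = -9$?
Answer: $-3207$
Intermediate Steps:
$l = 27$ ($l = \left(-3\right) \left(-9\right) = 27$)
$-75 - 116 l = -75 - 3132 = -3207$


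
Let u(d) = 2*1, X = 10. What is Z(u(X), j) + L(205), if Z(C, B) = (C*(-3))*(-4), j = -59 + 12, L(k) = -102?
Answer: -78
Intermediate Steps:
u(d) = 2
j = -47
Z(C, B) = 12*C (Z(C, B) = -3*C*(-4) = 12*C)
Z(u(X), j) + L(205) = 12*2 - 102 = 24 - 102 = -78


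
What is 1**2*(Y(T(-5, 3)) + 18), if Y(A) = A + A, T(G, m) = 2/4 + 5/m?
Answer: 67/3 ≈ 22.333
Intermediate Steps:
T(G, m) = 1/2 + 5/m (T(G, m) = 2*(1/4) + 5/m = 1/2 + 5/m)
Y(A) = 2*A
1**2*(Y(T(-5, 3)) + 18) = 1**2*(2*((1/2)*(10 + 3)/3) + 18) = 1*(2*((1/2)*(1/3)*13) + 18) = 1*(2*(13/6) + 18) = 1*(13/3 + 18) = 1*(67/3) = 67/3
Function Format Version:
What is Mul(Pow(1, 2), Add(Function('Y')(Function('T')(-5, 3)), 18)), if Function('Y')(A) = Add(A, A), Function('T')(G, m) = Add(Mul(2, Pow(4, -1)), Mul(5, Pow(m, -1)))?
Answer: Rational(67, 3) ≈ 22.333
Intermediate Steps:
Function('T')(G, m) = Add(Rational(1, 2), Mul(5, Pow(m, -1))) (Function('T')(G, m) = Add(Mul(2, Rational(1, 4)), Mul(5, Pow(m, -1))) = Add(Rational(1, 2), Mul(5, Pow(m, -1))))
Function('Y')(A) = Mul(2, A)
Mul(Pow(1, 2), Add(Function('Y')(Function('T')(-5, 3)), 18)) = Mul(Pow(1, 2), Add(Mul(2, Mul(Rational(1, 2), Pow(3, -1), Add(10, 3))), 18)) = Mul(1, Add(Mul(2, Mul(Rational(1, 2), Rational(1, 3), 13)), 18)) = Mul(1, Add(Mul(2, Rational(13, 6)), 18)) = Mul(1, Add(Rational(13, 3), 18)) = Mul(1, Rational(67, 3)) = Rational(67, 3)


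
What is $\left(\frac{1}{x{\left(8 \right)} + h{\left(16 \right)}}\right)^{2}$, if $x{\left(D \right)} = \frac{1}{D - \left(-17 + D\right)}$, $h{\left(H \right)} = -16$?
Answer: $\frac{289}{73441} \approx 0.0039351$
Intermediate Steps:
$x{\left(D \right)} = \frac{1}{17}$
$\left(\frac{1}{x{\left(8 \right)} + h{\left(16 \right)}}\right)^{2} = \left(\frac{1}{\frac{1}{17} - 16}\right)^{2} = \left(\frac{1}{- \frac{271}{17}}\right)^{2} = \left(- \frac{17}{271}\right)^{2} = \frac{289}{73441}$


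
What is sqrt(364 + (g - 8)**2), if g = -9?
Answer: sqrt(653) ≈ 25.554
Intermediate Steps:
sqrt(364 + (g - 8)**2) = sqrt(364 + (-9 - 8)**2) = sqrt(364 + (-17)**2) = sqrt(364 + 289) = sqrt(653)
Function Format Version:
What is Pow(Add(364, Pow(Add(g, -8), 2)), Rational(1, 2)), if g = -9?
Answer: Pow(653, Rational(1, 2)) ≈ 25.554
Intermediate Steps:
Pow(Add(364, Pow(Add(g, -8), 2)), Rational(1, 2)) = Pow(Add(364, Pow(Add(-9, -8), 2)), Rational(1, 2)) = Pow(Add(364, Pow(-17, 2)), Rational(1, 2)) = Pow(Add(364, 289), Rational(1, 2)) = Pow(653, Rational(1, 2))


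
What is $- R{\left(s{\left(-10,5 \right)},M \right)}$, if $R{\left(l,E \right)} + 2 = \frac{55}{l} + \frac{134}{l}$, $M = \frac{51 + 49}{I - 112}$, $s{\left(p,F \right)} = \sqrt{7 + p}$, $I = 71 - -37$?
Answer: $2 + 63 i \sqrt{3} \approx 2.0 + 109.12 i$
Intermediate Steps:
$I = 108$ ($I = 71 + 37 = 108$)
$M = -25$ ($M = \frac{51 + 49}{108 - 112} = \frac{100}{-4} = 100 \left(- \frac{1}{4}\right) = -25$)
$R{\left(l,E \right)} = -2 + \frac{189}{l}$ ($R{\left(l,E \right)} = -2 + \left(\frac{55}{l} + \frac{134}{l}\right) = -2 + \frac{189}{l}$)
$- R{\left(s{\left(-10,5 \right)},M \right)} = - (-2 + \frac{189}{\sqrt{7 - 10}}) = - (-2 + \frac{189}{\sqrt{-3}}) = - (-2 + \frac{189}{i \sqrt{3}}) = - (-2 + 189 \left(- \frac{i \sqrt{3}}{3}\right)) = - (-2 - 63 i \sqrt{3}) = 2 + 63 i \sqrt{3}$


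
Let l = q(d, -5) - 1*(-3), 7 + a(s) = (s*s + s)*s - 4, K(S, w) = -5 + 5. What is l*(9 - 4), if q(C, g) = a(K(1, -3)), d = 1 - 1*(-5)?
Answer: -40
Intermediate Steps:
K(S, w) = 0
d = 6 (d = 1 + 5 = 6)
a(s) = -11 + s*(s + s**2) (a(s) = -7 + ((s*s + s)*s - 4) = -7 + ((s**2 + s)*s - 4) = -7 + ((s + s**2)*s - 4) = -7 + (s*(s + s**2) - 4) = -7 + (-4 + s*(s + s**2)) = -11 + s*(s + s**2))
q(C, g) = -11 (q(C, g) = -11 + 0**2 + 0**3 = -11 + 0 + 0 = -11)
l = -8 (l = -11 - 1*(-3) = -11 + 3 = -8)
l*(9 - 4) = -8*(9 - 4) = -8*5 = -40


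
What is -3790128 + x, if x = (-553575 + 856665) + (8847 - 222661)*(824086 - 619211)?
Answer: -43808630288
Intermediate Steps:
x = -43804840160 (x = 303090 - 213814*204875 = 303090 - 43805143250 = -43804840160)
-3790128 + x = -3790128 - 43804840160 = -43808630288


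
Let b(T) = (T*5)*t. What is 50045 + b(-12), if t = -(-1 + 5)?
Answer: 50285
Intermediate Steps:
t = -4 (t = -1*4 = -4)
b(T) = -20*T (b(T) = (T*5)*(-4) = (5*T)*(-4) = -20*T)
50045 + b(-12) = 50045 - 20*(-12) = 50045 + 240 = 50285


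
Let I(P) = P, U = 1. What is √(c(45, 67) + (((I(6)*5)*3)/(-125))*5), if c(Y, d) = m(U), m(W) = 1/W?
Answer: I*√65/5 ≈ 1.6125*I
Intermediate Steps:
c(Y, d) = 1 (c(Y, d) = 1/1 = 1)
√(c(45, 67) + (((I(6)*5)*3)/(-125))*5) = √(1 + (((6*5)*3)/(-125))*5) = √(1 + ((30*3)*(-1/125))*5) = √(1 + (90*(-1/125))*5) = √(1 - 18/25*5) = √(1 - 18/5) = √(-13/5) = I*√65/5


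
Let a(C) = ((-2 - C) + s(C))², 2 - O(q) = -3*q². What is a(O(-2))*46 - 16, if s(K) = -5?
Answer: 20270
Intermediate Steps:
O(q) = 2 + 3*q² (O(q) = 2 - (-3)*q² = 2 + 3*q²)
a(C) = (-7 - C)² (a(C) = ((-2 - C) - 5)² = (-7 - C)²)
a(O(-2))*46 - 16 = (7 + (2 + 3*(-2)²))²*46 - 16 = (7 + (2 + 3*4))²*46 - 16 = (7 + (2 + 12))²*46 - 16 = (7 + 14)²*46 - 16 = 21²*46 - 16 = 441*46 - 16 = 20286 - 16 = 20270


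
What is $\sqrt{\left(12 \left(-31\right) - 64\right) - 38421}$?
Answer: $7 i \sqrt{793} \approx 197.12 i$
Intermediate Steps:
$\sqrt{\left(12 \left(-31\right) - 64\right) - 38421} = \sqrt{\left(-372 - 64\right) - 38421} = \sqrt{-436 - 38421} = \sqrt{-38857} = 7 i \sqrt{793}$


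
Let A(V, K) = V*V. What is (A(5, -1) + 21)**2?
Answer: 2116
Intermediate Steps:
A(V, K) = V**2
(A(5, -1) + 21)**2 = (5**2 + 21)**2 = (25 + 21)**2 = 46**2 = 2116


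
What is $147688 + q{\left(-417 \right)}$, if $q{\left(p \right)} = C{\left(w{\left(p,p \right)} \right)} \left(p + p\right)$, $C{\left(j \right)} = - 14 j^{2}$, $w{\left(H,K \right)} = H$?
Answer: $2030475652$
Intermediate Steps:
$q{\left(p \right)} = - 28 p^{3}$ ($q{\left(p \right)} = - 14 p^{2} \left(p + p\right) = - 14 p^{2} \cdot 2 p = - 28 p^{3}$)
$147688 + q{\left(-417 \right)} = 147688 - 28 \left(-417\right)^{3} = 147688 - -2030327964 = 147688 + 2030327964 = 2030475652$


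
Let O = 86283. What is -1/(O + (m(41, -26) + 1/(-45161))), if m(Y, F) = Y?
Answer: -45161/3898478163 ≈ -1.1584e-5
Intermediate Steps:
-1/(O + (m(41, -26) + 1/(-45161))) = -1/(86283 + (41 + 1/(-45161))) = -1/(86283 + (41 - 1/45161)) = -1/(86283 + 1851600/45161) = -1/3898478163/45161 = -1*45161/3898478163 = -45161/3898478163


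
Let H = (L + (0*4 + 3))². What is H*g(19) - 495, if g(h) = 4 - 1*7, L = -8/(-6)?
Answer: -1654/3 ≈ -551.33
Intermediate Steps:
L = 4/3 (L = -8*(-⅙) = 4/3 ≈ 1.3333)
g(h) = -3 (g(h) = 4 - 7 = -3)
H = 169/9 (H = (4/3 + (0*4 + 3))² = (4/3 + (0 + 3))² = (4/3 + 3)² = (13/3)² = 169/9 ≈ 18.778)
H*g(19) - 495 = (169/9)*(-3) - 495 = -169/3 - 495 = -1654/3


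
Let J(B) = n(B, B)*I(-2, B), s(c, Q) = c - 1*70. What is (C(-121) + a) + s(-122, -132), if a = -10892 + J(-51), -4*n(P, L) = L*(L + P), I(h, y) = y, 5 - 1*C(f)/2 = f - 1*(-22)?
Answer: 110899/2 ≈ 55450.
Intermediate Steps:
s(c, Q) = -70 + c (s(c, Q) = c - 70 = -70 + c)
C(f) = -34 - 2*f (C(f) = 10 - 2*(f - 1*(-22)) = 10 - 2*(f + 22) = 10 - 2*(22 + f) = 10 + (-44 - 2*f) = -34 - 2*f)
n(P, L) = -L*(L + P)/4
J(B) = -B³/2 (J(B) = (-B*(B + B)/4)*B = (-B*2*B/4)*B = (-B²/2)*B = -B³/2)
a = 110867/2 (a = -10892 - ½*(-51)³ = -10892 - ½*(-132651) = -10892 + 132651/2 = 110867/2 ≈ 55434.)
(C(-121) + a) + s(-122, -132) = ((-34 - 2*(-121)) + 110867/2) + (-70 - 122) = ((-34 + 242) + 110867/2) - 192 = (208 + 110867/2) - 192 = 111283/2 - 192 = 110899/2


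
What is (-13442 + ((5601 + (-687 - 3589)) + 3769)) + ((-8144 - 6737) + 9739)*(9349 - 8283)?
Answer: -5489720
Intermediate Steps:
(-13442 + ((5601 + (-687 - 3589)) + 3769)) + ((-8144 - 6737) + 9739)*(9349 - 8283) = (-13442 + ((5601 - 4276) + 3769)) + (-14881 + 9739)*1066 = (-13442 + (1325 + 3769)) - 5142*1066 = (-13442 + 5094) - 5481372 = -8348 - 5481372 = -5489720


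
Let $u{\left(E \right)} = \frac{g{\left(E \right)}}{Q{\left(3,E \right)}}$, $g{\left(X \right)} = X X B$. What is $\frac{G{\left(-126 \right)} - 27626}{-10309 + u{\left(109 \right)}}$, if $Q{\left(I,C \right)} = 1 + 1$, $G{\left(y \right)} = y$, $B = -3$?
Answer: $\frac{55504}{56261} \approx 0.98654$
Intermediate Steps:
$g{\left(X \right)} = - 3 X^{2}$ ($g{\left(X \right)} = X X \left(-3\right) = X^{2} \left(-3\right) = - 3 X^{2}$)
$Q{\left(I,C \right)} = 2$
$u{\left(E \right)} = - \frac{3 E^{2}}{2}$ ($u{\left(E \right)} = \frac{\left(-3\right) E^{2}}{2} = - 3 E^{2} \cdot \frac{1}{2} = - \frac{3 E^{2}}{2}$)
$\frac{G{\left(-126 \right)} - 27626}{-10309 + u{\left(109 \right)}} = \frac{-126 - 27626}{-10309 - \frac{3 \cdot 109^{2}}{2}} = - \frac{27752}{-10309 - \frac{35643}{2}} = - \frac{27752}{- \frac{56261}{2}} = \left(-27752\right) \left(- \frac{2}{56261}\right) = \frac{55504}{56261}$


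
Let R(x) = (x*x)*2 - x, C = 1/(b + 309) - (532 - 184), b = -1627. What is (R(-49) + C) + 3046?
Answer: 9949581/1318 ≈ 7549.0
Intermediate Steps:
C = -458665/1318 (C = 1/(-1627 + 309) - (532 - 184) = 1/(-1318) - 1*348 = -1/1318 - 348 = -458665/1318 ≈ -348.00)
R(x) = -x + 2*x² (R(x) = x²*2 - x = 2*x² - x = -x + 2*x²)
(R(-49) + C) + 3046 = (-49*(-1 + 2*(-49)) - 458665/1318) + 3046 = (-49*(-1 - 98) - 458665/1318) + 3046 = (-49*(-99) - 458665/1318) + 3046 = (4851 - 458665/1318) + 3046 = 5934953/1318 + 3046 = 9949581/1318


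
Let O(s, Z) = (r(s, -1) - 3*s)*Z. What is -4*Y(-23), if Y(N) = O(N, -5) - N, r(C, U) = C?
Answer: 828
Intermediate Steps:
O(s, Z) = -2*Z*s (O(s, Z) = (s - 3*s)*Z = (-2*s)*Z = -2*Z*s)
Y(N) = 9*N (Y(N) = -2*(-5)*N - N = 10*N - N = 9*N)
-4*Y(-23) = -36*(-23) = -4*(-207) = 828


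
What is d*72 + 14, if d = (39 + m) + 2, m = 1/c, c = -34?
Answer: 50386/17 ≈ 2963.9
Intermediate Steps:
m = -1/34 (m = 1/(-34) = -1/34 ≈ -0.029412)
d = 1393/34 (d = (39 - 1/34) + 2 = 1325/34 + 2 = 1393/34 ≈ 40.971)
d*72 + 14 = (1393/34)*72 + 14 = 50148/17 + 14 = 50386/17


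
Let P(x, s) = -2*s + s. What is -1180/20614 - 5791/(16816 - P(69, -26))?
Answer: -69593937/173054530 ≈ -0.40215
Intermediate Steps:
P(x, s) = -s
-1180/20614 - 5791/(16816 - P(69, -26)) = -1180/20614 - 5791/(16816 - (-1)*(-26)) = -1180*1/20614 - 5791/(16816 - 1*26) = -590/10307 - 5791/(16816 - 26) = -590/10307 - 5791/16790 = -69593937/173054530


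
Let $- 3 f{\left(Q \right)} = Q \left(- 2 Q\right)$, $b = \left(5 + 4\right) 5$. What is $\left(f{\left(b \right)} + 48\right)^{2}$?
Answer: $1954404$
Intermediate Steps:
$b = 45$ ($b = 9 \cdot 5 = 45$)
$f{\left(Q \right)} = \frac{2 Q^{2}}{3}$ ($f{\left(Q \right)} = - \frac{Q \left(- 2 Q\right)}{3} = - \frac{\left(-2\right) Q^{2}}{3} = \frac{2 Q^{2}}{3}$)
$\left(f{\left(b \right)} + 48\right)^{2} = \left(\frac{2 \cdot 45^{2}}{3} + 48\right)^{2} = \left(\frac{2}{3} \cdot 2025 + 48\right)^{2} = \left(1350 + 48\right)^{2} = 1398^{2} = 1954404$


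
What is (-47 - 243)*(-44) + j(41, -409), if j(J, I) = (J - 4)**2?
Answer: 14129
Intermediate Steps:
j(J, I) = (-4 + J)**2
(-47 - 243)*(-44) + j(41, -409) = (-47 - 243)*(-44) + (-4 + 41)**2 = -290*(-44) + 37**2 = 12760 + 1369 = 14129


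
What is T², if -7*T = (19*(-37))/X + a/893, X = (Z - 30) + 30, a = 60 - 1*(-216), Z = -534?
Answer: 600877676569/11142470985156 ≈ 0.053927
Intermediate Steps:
a = 276 (a = 60 + 216 = 276)
X = -534 (X = (-534 - 30) + 30 = -564 + 30 = -534)
T = -775163/3338034 (T = -((19*(-37))/(-534) + 276/893)/7 = -(-703*(-1/534) + 276*(1/893))/7 = -(703/534 + 276/893)/7 = -⅐*775163/476862 = -775163/3338034 ≈ -0.23222)
T² = (-775163/3338034)² = 600877676569/11142470985156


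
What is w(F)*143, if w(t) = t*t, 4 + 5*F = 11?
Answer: 7007/25 ≈ 280.28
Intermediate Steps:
F = 7/5 (F = -⅘ + (⅕)*11 = -⅘ + 11/5 = 7/5 ≈ 1.4000)
w(t) = t²
w(F)*143 = (7/5)²*143 = (49/25)*143 = 7007/25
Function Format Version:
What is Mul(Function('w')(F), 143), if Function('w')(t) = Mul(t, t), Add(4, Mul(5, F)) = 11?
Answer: Rational(7007, 25) ≈ 280.28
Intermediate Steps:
F = Rational(7, 5) (F = Add(Rational(-4, 5), Mul(Rational(1, 5), 11)) = Add(Rational(-4, 5), Rational(11, 5)) = Rational(7, 5) ≈ 1.4000)
Function('w')(t) = Pow(t, 2)
Mul(Function('w')(F), 143) = Mul(Pow(Rational(7, 5), 2), 143) = Mul(Rational(49, 25), 143) = Rational(7007, 25)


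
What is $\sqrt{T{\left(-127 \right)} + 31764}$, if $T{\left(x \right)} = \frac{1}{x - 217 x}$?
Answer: $\frac{\sqrt{663968737338}}{4572} \approx 178.22$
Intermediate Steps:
$T{\left(x \right)} = - \frac{1}{216 x}$ ($T{\left(x \right)} = \frac{1}{\left(-216\right) x} = - \frac{1}{216 x}$)
$\sqrt{T{\left(-127 \right)} + 31764} = \sqrt{- \frac{1}{216 \left(-127\right)} + 31764} = \sqrt{\left(- \frac{1}{216}\right) \left(- \frac{1}{127}\right) + 31764} = \sqrt{\frac{1}{27432} + 31764} = \sqrt{\frac{871350049}{27432}} = \frac{\sqrt{663968737338}}{4572}$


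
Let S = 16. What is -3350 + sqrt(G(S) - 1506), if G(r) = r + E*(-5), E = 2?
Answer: -3350 + 10*I*sqrt(15) ≈ -3350.0 + 38.73*I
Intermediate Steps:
G(r) = -10 + r (G(r) = r + 2*(-5) = r - 10 = -10 + r)
-3350 + sqrt(G(S) - 1506) = -3350 + sqrt((-10 + 16) - 1506) = -3350 + sqrt(6 - 1506) = -3350 + sqrt(-1500) = -3350 + 10*I*sqrt(15)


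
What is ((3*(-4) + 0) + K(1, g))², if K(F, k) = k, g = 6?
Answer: 36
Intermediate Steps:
((3*(-4) + 0) + K(1, g))² = ((3*(-4) + 0) + 6)² = ((-12 + 0) + 6)² = (-12 + 6)² = (-6)² = 36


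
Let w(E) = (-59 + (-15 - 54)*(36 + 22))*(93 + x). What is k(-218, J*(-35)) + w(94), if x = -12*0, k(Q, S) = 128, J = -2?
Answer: -377545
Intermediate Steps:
x = 0
w(E) = -377673 (w(E) = (-59 + (-15 - 54)*(36 + 22))*(93 + 0) = (-59 - 69*58)*93 = (-59 - 4002)*93 = -4061*93 = -377673)
k(-218, J*(-35)) + w(94) = 128 - 377673 = -377545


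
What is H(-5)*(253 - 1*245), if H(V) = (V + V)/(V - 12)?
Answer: 80/17 ≈ 4.7059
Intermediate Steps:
H(V) = 2*V/(-12 + V) (H(V) = (2*V)/(-12 + V) = 2*V/(-12 + V))
H(-5)*(253 - 1*245) = (2*(-5)/(-12 - 5))*(253 - 1*245) = (2*(-5)/(-17))*(253 - 245) = (2*(-5)*(-1/17))*8 = (10/17)*8 = 80/17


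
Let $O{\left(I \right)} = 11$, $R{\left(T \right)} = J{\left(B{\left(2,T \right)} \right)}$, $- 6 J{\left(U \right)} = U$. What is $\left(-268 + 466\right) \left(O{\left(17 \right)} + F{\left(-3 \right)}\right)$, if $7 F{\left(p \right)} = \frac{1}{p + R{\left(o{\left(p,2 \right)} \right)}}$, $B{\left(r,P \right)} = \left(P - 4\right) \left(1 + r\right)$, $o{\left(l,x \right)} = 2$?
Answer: $\frac{15147}{7} \approx 2163.9$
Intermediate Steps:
$B{\left(r,P \right)} = \left(1 + r\right) \left(-4 + P\right)$ ($B{\left(r,P \right)} = \left(-4 + P\right) \left(1 + r\right) = \left(1 + r\right) \left(-4 + P\right)$)
$J{\left(U \right)} = - \frac{U}{6}$
$R{\left(T \right)} = 2 - \frac{T}{2}$ ($R{\left(T \right)} = - \frac{-4 + T - 8 + T 2}{6} = - \frac{-4 + T - 8 + 2 T}{6} = - \frac{-12 + 3 T}{6} = 2 - \frac{T}{2}$)
$F{\left(p \right)} = \frac{1}{7 \left(1 + p\right)}$ ($F{\left(p \right)} = \frac{1}{7 \left(p + \left(2 - 1\right)\right)} = \frac{1}{7 \left(p + 1\right)} = \frac{1}{7 \left(1 + p\right)}$)
$\left(-268 + 466\right) \left(O{\left(17 \right)} + F{\left(-3 \right)}\right) = \left(-268 + 466\right) \left(11 + \frac{1}{7 \left(1 - 3\right)}\right) = 198 \left(11 + \frac{1}{7 \left(-2\right)}\right) = 198 \left(11 + \frac{1}{7} \left(- \frac{1}{2}\right)\right) = 198 \left(11 - \frac{1}{14}\right) = 198 \cdot \frac{153}{14} = \frac{15147}{7}$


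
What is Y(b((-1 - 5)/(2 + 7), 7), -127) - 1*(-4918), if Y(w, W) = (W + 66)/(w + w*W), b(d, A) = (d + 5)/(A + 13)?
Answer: 1343224/273 ≈ 4920.2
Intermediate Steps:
b(d, A) = (5 + d)/(13 + A)
Y(w, W) = (66 + W)/(w + W*w)
Y(b((-1 - 5)/(2 + 7), 7), -127) - 1*(-4918) = (66 - 127)/((((5 + (-1 - 5)/(2 + 7))/(13 + 7)))*(1 - 127)) - 1*(-4918) = -61/(((5 - 6/9)/20)*(-126)) + 4918 = -1/126*(-61)/((5 - 6*1/9)/20) + 4918 = -1/126*(-61)/((5 - 2/3)/20) + 4918 = -1/126*(-61)/((1/20)*(13/3)) + 4918 = -1/126*(-61)/(13/60) + 4918 = (60/13)*(-1/126)*(-61) + 4918 = 610/273 + 4918 = 1343224/273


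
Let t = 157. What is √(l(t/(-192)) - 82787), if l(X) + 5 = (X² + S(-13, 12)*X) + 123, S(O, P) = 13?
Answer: I*√3047877239/192 ≈ 287.54*I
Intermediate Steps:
l(X) = 118 + X² + 13*X (l(X) = -5 + ((X² + 13*X) + 123) = -5 + (123 + X² + 13*X) = 118 + X² + 13*X)
√(l(t/(-192)) - 82787) = √((118 + (157/(-192))² + 13*(157/(-192))) - 82787) = √((118 + (157*(-1/192))² + 13*(157*(-1/192))) - 82787) = √((118 + (-157/192)² + 13*(-157/192)) - 82787) = √((118 + 24649/36864 - 2041/192) - 82787) = √(3982729/36864 - 82787) = √(-3047877239/36864) = I*√3047877239/192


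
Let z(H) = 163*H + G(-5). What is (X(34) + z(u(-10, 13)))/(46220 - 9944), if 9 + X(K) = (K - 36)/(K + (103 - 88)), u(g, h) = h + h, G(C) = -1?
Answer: 103585/888762 ≈ 0.11655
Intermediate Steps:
u(g, h) = 2*h
X(K) = -9 + (-36 + K)/(15 + K) (X(K) = -9 + (K - 36)/(K + (103 - 88)) = -9 + (-36 + K)/(K + 15) = -9 + (-36 + K)/(15 + K))
z(H) = -1 + 163*H (z(H) = 163*H - 1 = -1 + 163*H)
(X(34) + z(u(-10, 13)))/(46220 - 9944) = ((-171 - 8*34)/(15 + 34) + (-1 + 163*(2*13)))/(46220 - 9944) = ((-171 - 272)/49 + (-1 + 163*26))/36276 = ((1/49)*(-443) + (-1 + 4238))*(1/36276) = (-443/49 + 4237)*(1/36276) = (207170/49)*(1/36276) = 103585/888762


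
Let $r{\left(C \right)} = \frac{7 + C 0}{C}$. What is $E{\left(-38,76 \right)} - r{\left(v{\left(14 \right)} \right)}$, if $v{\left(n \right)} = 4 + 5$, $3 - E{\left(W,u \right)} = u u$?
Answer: $- \frac{51964}{9} \approx -5773.8$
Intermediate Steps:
$E{\left(W,u \right)} = 3 - u^{2}$ ($E{\left(W,u \right)} = 3 - u u = 3 - u^{2}$)
$v{\left(n \right)} = 9$
$r{\left(C \right)} = \frac{7}{C}$ ($r{\left(C \right)} = \frac{7 + 0}{C} = \frac{7}{C}$)
$E{\left(-38,76 \right)} - r{\left(v{\left(14 \right)} \right)} = \left(3 - 76^{2}\right) - \frac{7}{9} = \left(3 - 5776\right) - 7 \cdot \frac{1}{9} = \left(3 - 5776\right) - \frac{7}{9} = -5773 - \frac{7}{9} = - \frac{51964}{9}$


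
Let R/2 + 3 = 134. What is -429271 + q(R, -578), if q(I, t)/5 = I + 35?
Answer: -427786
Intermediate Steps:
R = 262 (R = -6 + 2*134 = -6 + 268 = 262)
q(I, t) = 175 + 5*I (q(I, t) = 5*(I + 35) = 5*(35 + I) = 175 + 5*I)
-429271 + q(R, -578) = -429271 + (175 + 5*262) = -429271 + (175 + 1310) = -429271 + 1485 = -427786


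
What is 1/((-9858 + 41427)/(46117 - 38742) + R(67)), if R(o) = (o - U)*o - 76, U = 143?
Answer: -7375/38082431 ≈ -0.00019366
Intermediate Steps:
R(o) = -76 + o*(-143 + o) (R(o) = (o - 1*143)*o - 76 = (o - 143)*o - 76 = (-143 + o)*o - 76 = o*(-143 + o) - 76 = -76 + o*(-143 + o))
1/((-9858 + 41427)/(46117 - 38742) + R(67)) = 1/((-9858 + 41427)/(46117 - 38742) + (-76 + 67**2 - 143*67)) = 1/(31569/7375 + (-76 + 4489 - 9581)) = 1/(31569*(1/7375) - 5168) = 1/(31569/7375 - 5168) = 1/(-38082431/7375) = -7375/38082431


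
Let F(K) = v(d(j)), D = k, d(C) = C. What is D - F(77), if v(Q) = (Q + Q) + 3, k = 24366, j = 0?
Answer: 24363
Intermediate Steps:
D = 24366
v(Q) = 3 + 2*Q (v(Q) = 2*Q + 3 = 3 + 2*Q)
F(K) = 3 (F(K) = 3 + 2*0 = 3 + 0 = 3)
D - F(77) = 24366 - 1*3 = 24366 - 3 = 24363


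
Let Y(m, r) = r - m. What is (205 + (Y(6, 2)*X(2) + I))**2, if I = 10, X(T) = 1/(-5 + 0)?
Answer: 1164241/25 ≈ 46570.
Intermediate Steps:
X(T) = -1/5 (X(T) = 1/(-5) = -1/5)
(205 + (Y(6, 2)*X(2) + I))**2 = (205 + ((2 - 1*6)*(-1/5) + 10))**2 = (205 + ((2 - 6)*(-1/5) + 10))**2 = (205 + (-4*(-1/5) + 10))**2 = (205 + (4/5 + 10))**2 = (205 + 54/5)**2 = (1079/5)**2 = 1164241/25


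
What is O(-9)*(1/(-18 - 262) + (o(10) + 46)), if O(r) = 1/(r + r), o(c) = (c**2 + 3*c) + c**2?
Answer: -77279/5040 ≈ -15.333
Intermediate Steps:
o(c) = 2*c**2 + 3*c
O(r) = 1/(2*r)
O(-9)*(1/(-18 - 262) + (o(10) + 46)) = ((1/2)/(-9))*(1/(-18 - 262) + (10*(3 + 2*10) + 46)) = ((1/2)*(-1/9))*(1/(-280) + (10*(3 + 20) + 46)) = -(-1/280 + (10*23 + 46))/18 = -(-1/280 + (230 + 46))/18 = -(-1/280 + 276)/18 = -1/18*77279/280 = -77279/5040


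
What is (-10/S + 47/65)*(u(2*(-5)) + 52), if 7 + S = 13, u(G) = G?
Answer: -2576/65 ≈ -39.631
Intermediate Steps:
S = 6 (S = -7 + 13 = 6)
(-10/S + 47/65)*(u(2*(-5)) + 52) = (-10/6 + 47/65)*(2*(-5) + 52) = (-10*⅙ + 47*(1/65))*(-10 + 52) = (-5/3 + 47/65)*42 = -184/195*42 = -2576/65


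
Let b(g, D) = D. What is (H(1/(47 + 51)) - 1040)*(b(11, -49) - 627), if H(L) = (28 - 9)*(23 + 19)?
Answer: 163592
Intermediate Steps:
H(L) = 798 (H(L) = 19*42 = 798)
(H(1/(47 + 51)) - 1040)*(b(11, -49) - 627) = (798 - 1040)*(-49 - 627) = -242*(-676) = 163592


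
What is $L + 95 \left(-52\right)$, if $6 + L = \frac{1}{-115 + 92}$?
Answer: $- \frac{113759}{23} \approx -4946.0$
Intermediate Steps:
$L = - \frac{139}{23}$ ($L = -6 + \frac{1}{-115 + 92} = -6 + \frac{1}{-23} = -6 - \frac{1}{23} = - \frac{139}{23} \approx -6.0435$)
$L + 95 \left(-52\right) = - \frac{139}{23} + 95 \left(-52\right) = - \frac{139}{23} - 4940 = - \frac{113759}{23}$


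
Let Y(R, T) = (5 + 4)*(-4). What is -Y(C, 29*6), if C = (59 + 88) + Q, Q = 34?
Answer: 36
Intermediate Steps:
C = 181 (C = (59 + 88) + 34 = 147 + 34 = 181)
Y(R, T) = -36 (Y(R, T) = 9*(-4) = -36)
-Y(C, 29*6) = -1*(-36) = 36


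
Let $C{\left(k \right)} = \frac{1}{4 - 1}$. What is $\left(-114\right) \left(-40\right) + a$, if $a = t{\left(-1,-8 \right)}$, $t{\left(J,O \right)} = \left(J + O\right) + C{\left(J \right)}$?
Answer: $\frac{13654}{3} \approx 4551.3$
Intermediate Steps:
$C{\left(k \right)} = \frac{1}{3}$
$t{\left(J,O \right)} = \frac{1}{3} + J + O$ ($t{\left(J,O \right)} = \left(J + O\right) + \frac{1}{3} = \frac{1}{3} + J + O$)
$a = - \frac{26}{3}$ ($a = \frac{1}{3} - 1 - 8 = - \frac{26}{3} \approx -8.6667$)
$\left(-114\right) \left(-40\right) + a = \left(-114\right) \left(-40\right) - \frac{26}{3} = 4560 - \frac{26}{3} = \frac{13654}{3}$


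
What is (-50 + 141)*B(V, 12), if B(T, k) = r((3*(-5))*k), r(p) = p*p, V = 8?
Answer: 2948400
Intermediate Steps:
r(p) = p²
B(T, k) = 225*k² (B(T, k) = ((3*(-5))*k)² = (-15*k)² = 225*k²)
(-50 + 141)*B(V, 12) = (-50 + 141)*(225*12²) = 91*(225*144) = 91*32400 = 2948400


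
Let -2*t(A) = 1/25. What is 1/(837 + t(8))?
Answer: 50/41849 ≈ 0.0011948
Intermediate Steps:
t(A) = -1/50 (t(A) = -½/25 = -½*1/25 = -1/50)
1/(837 + t(8)) = 1/(837 - 1/50) = 1/(41849/50) = 50/41849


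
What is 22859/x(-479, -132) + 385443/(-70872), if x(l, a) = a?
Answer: -139245127/779592 ≈ -178.61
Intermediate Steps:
22859/x(-479, -132) + 385443/(-70872) = 22859/(-132) + 385443/(-70872) = 22859*(-1/132) + 385443*(-1/70872) = -22859/132 - 128481/23624 = -139245127/779592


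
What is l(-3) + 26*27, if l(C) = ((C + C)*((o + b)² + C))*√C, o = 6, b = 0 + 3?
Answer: 702 - 468*I*√3 ≈ 702.0 - 810.6*I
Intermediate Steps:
b = 3
l(C) = 2*C^(3/2)*(81 + C) (l(C) = ((C + C)*((6 + 3)² + C))*√C = ((2*C)*(9² + C))*√C = ((2*C)*(81 + C))*√C = (2*C*(81 + C))*√C = 2*C^(3/2)*(81 + C))
l(-3) + 26*27 = 2*(-3)^(3/2)*(81 - 3) + 26*27 = 2*(-3*I*√3)*78 + 702 = -468*I*√3 + 702 = 702 - 468*I*√3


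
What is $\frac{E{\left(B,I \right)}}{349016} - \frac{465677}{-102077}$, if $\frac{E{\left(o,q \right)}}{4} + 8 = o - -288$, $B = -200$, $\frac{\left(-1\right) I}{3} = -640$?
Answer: $\frac{20320173559}{4453313279} \approx 4.5629$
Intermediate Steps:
$I = 1920$ ($I = \left(-3\right) \left(-640\right) = 1920$)
$E{\left(o,q \right)} = 1120 + 4 o$ ($E{\left(o,q \right)} = -32 + 4 \left(o - -288\right) = -32 + 4 \left(o + 288\right) = -32 + 4 \left(288 + o\right) = -32 + \left(1152 + 4 o\right) = 1120 + 4 o$)
$\frac{E{\left(B,I \right)}}{349016} - \frac{465677}{-102077} = \frac{1120 + 4 \left(-200\right)}{349016} - \frac{465677}{-102077} = \left(1120 - 800\right) \frac{1}{349016} - - \frac{465677}{102077} = 320 \cdot \frac{1}{349016} + \frac{465677}{102077} = \frac{40}{43627} + \frac{465677}{102077} = \frac{20320173559}{4453313279}$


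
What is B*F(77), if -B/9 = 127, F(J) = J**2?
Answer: -6776847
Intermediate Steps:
B = -1143 (B = -9*127 = -1143)
B*F(77) = -1143*77**2 = -1143*5929 = -6776847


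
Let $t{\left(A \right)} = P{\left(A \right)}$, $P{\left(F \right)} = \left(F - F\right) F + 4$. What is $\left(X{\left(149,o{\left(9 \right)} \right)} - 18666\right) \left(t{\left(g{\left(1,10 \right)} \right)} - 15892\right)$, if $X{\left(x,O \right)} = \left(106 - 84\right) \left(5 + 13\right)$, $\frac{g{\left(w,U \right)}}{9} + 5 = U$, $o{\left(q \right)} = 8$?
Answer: $290273760$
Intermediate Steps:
$g{\left(w,U \right)} = -45 + 9 U$
$X{\left(x,O \right)} = 396$ ($X{\left(x,O \right)} = 22 \cdot 18 = 396$)
$P{\left(F \right)} = 4$ ($P{\left(F \right)} = 0 F + 4 = 0 + 4 = 4$)
$t{\left(A \right)} = 4$
$\left(X{\left(149,o{\left(9 \right)} \right)} - 18666\right) \left(t{\left(g{\left(1,10 \right)} \right)} - 15892\right) = \left(396 - 18666\right) \left(4 - 15892\right) = \left(-18270\right) \left(-15888\right) = 290273760$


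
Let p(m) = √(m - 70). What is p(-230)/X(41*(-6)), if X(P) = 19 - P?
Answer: 2*I*√3/53 ≈ 0.06536*I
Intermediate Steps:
p(m) = √(-70 + m)
p(-230)/X(41*(-6)) = √(-70 - 230)/(19 - 41*(-6)) = √(-300)/(19 - 1*(-246)) = (10*I*√3)/(19 + 246) = (10*I*√3)/265 = (10*I*√3)*(1/265) = 2*I*√3/53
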